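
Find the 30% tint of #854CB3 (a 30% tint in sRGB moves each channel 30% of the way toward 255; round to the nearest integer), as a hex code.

#AA82CA

#854CB3 is rgb(133, 76, 179).
Per channel, c → c + 0.3(255 − c):
  R: 133 + 36.6 = 169.6 → 170
  G: 76 + 0.3×(255−76) = 76 + 53.7 = 129.7 → 130
  B: 179 + 0.3×(255−179) = 179 + 22.8 = 201.8 → 202
rgb(170, 130, 202) = #AA82CA.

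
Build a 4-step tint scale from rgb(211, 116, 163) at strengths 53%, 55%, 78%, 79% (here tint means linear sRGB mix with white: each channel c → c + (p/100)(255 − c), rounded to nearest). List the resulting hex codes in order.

#eabed4, #ebc0d6, #f5e0eb, #f6e2ec

53%: (211 + 23.32 = 234.32→234, 116 + 73.67 = 189.67→190, 163 + 48.76 = 211.76→212) → #eabed4
55%: (211 + 24.2 = 235.2→235, 116 + 76.45 = 192.45→192, 163 + 50.6 = 213.6→214) → #ebc0d6
78%: (211 + 34.32 = 245.32→245, 116 + 108.42 = 224.42→224, 163 + 71.76 = 234.76→235) → #f5e0eb
79%: (211 + 34.76 = 245.76→246, 116 + 109.81 = 225.81→226, 163 + 72.68 = 235.68→236) → #f6e2ec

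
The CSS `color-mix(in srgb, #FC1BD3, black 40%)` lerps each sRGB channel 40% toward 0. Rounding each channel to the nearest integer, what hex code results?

#97107F

#FC1BD3 is rgb(252, 27, 211).
Per channel, c → c + 0.4(0 − c):
  R: 252 + 0.4×(0−252) = 252 − 100.8 = 151.2 → 151
  G: 27 + 0.4×(0−27) = 27 − 10.8 = 16.2 → 16
  B: 211 + 0.4×(0−211) = 211 − 84.4 = 126.6 → 127
rgb(151, 16, 127) = #97107F.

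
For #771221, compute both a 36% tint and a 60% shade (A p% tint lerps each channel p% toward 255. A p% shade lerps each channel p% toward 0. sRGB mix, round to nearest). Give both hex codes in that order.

#A86771, #30070D

#771221 is rgb(119, 18, 33).
36% tint:
  R: 119 + 0.36×(255−119) = 119 + 48.96 = 167.96 → 168
  G: 18 + 0.36×(255−18) = 18 + 85.32 = 103.32 → 103
  B: 33 + 79.92 = 112.92 → 113
  → #A86771
60% shade:
  R: 119 + 0.6×(0−119) = 119 − 71.4 = 47.6 → 48
  G: 18 + 0.6×(0−18) = 18 − 10.8 = 7.2 → 7
  B: 33 − 19.8 = 13.2 → 13
  → #30070D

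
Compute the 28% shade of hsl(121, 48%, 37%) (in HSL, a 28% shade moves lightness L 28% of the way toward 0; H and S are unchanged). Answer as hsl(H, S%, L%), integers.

hsl(121, 48%, 27%)

L moves 28% from 37 toward 0: 37 − 10.36 = 26.64 → 27.
H and S are unchanged.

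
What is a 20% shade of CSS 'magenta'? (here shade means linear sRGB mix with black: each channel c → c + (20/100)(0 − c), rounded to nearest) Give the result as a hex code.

CSS magenta is rgb(255, 0, 255).
Per channel, c → c + 0.2(0 − c):
  R: 255 + 0.2×(0−255) = 255 − 51 = 204 → 204
  G: 0 + 0.2×(0−0) = 0 + 0 = 0 → 0
  B: 255 + 0.2×(0−255) = 255 − 51 = 204 → 204
rgb(204, 0, 204) = #CC00CC.

#CC00CC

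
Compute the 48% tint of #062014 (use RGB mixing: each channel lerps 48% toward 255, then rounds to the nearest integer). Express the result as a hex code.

#062014 is rgb(6, 32, 20).
A 48% tint moves each channel 48% toward 255:
  R: 6 + 119.52 = 125.52 → 126
  G: 32 + 0.48×(255−32) = 32 + 107.04 = 139.04 → 139
  B: 20 + 112.8 = 132.8 → 133
rgb(126, 139, 133) = #7E8B85.

#7E8B85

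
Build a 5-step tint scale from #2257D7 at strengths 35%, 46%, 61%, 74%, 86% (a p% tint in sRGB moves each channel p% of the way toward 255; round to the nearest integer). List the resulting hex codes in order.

#6F92E5, #88A4E9, #A9BDEF, #C6D3F5, #E0E7F9

#2257D7 is rgb(34, 87, 215).
35%: (34 + 77.35 = 111.35→111, 87 + 58.8 = 145.8→146, 215 + 14 = 229→229) → #6F92E5
46%: (34 + 101.66 = 135.66→136, 87 + 77.28 = 164.28→164, 215 + 18.4 = 233.4→233) → #88A4E9
61%: (34 + 134.81 = 168.81→169, 87 + 102.48 = 189.48→189, 215 + 24.4 = 239.4→239) → #A9BDEF
74%: (34 + 163.54 = 197.54→198, 87 + 124.32 = 211.32→211, 215 + 29.6 = 244.6→245) → #C6D3F5
86%: (34 + 190.06 = 224.06→224, 87 + 144.48 = 231.48→231, 215 + 34.4 = 249.4→249) → #E0E7F9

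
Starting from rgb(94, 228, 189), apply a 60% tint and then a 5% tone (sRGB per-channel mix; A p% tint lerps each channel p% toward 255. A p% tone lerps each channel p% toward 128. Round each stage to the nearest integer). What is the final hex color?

Lerp each channel 60% toward 255:
  R: 94 + 0.6×(255−94) = 94 + 96.6 = 190.6 → 191
  G: 228 + 0.6×(255−228) = 228 + 16.2 = 244.2 → 244
  B: 189 + 0.6×(255−189) = 189 + 39.6 = 228.6 → 229
After the tint: rgb(191, 244, 229) = #BFF4E5.
Lerp each channel 5% toward 128:
  R: 191 − 3.15 = 187.85 → 188
  G: 244 + 0.05×(128−244) = 244 − 5.8 = 238.2 → 238
  B: 229 + 0.05×(128−229) = 229 − 5.05 = 223.95 → 224
rgb(188, 238, 224) = #BCEEE0.

#BCEEE0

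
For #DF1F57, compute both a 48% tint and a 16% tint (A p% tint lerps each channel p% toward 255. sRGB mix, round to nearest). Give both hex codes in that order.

#DF1F57 is rgb(223, 31, 87).
48% tint:
  R: 223 + 0.48×(255−223) = 223 + 15.36 = 238.36 → 238
  G: 31 + 0.48×(255−31) = 31 + 107.52 = 138.52 → 139
  B: 87 + 80.64 = 167.64 → 168
  → #EE8BA8
16% tint:
  R: 223 + 0.16×(255−223) = 223 + 5.12 = 228.12 → 228
  G: 31 + 0.16×(255−31) = 31 + 35.84 = 66.84 → 67
  B: 87 + 0.16×(255−87) = 87 + 26.88 = 113.88 → 114
  → #E44372

#EE8BA8, #E44372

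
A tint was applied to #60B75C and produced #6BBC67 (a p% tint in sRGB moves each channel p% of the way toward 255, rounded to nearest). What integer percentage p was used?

7%

#60B75C is rgb(96, 183, 92); #6BBC67 is rgb(107, 188, 103).
On the B channel (widest range): 103 ≈ 92 + (p/100)(255 − 92), so p ≈ 100×(103 − 92)/(255 − 92) = 1100/163 = 6.75.
p = 7 reproduces all three channels after rounding.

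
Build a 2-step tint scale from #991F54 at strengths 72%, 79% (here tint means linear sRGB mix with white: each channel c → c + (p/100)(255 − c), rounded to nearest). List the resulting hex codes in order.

#E2C0CF, #EAD0DB

#991F54 is rgb(153, 31, 84).
72%: (153 + 73.44 = 226.44→226, 31 + 161.28 = 192.28→192, 84 + 123.12 = 207.12→207) → #E2C0CF
79%: (153 + 80.58 = 233.58→234, 31 + 176.96 = 207.96→208, 84 + 135.09 = 219.09→219) → #EAD0DB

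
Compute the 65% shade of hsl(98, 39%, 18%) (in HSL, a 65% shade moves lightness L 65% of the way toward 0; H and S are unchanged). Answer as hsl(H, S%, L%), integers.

L moves 65% from 18 toward 0: 18 − 11.7 = 6.3 → 6.
H and S are unchanged.

hsl(98, 39%, 6%)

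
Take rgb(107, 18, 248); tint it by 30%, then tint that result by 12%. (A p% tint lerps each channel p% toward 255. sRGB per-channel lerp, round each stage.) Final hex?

#A36DFB

A 30% tint moves each channel 30% toward 255:
  R: 107 + 44.4 = 151.4 → 151
  G: 18 + 71.1 = 89.1 → 89
  B: 248 + 2.1 = 250.1 → 250
After the tint: rgb(151, 89, 250) = #9759FA.
A 12% tint moves each channel 12% toward 255:
  R: 151 + 12.48 = 163.48 → 163
  G: 89 + 0.12×(255−89) = 89 + 19.92 = 108.92 → 109
  B: 250 + 0.6 = 250.6 → 251
rgb(163, 109, 251) = #A36DFB.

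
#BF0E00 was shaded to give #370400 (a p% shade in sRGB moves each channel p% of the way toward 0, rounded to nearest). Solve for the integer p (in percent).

#BF0E00 is rgb(191, 14, 0); #370400 is rgb(55, 4, 0).
On the R channel (widest range): 55 ≈ 191 + (p/100)(0 − 191), so p ≈ 100×(55 − 191)/(0 − 191) = -13600/-191 = 71.20.
p = 71 reproduces all three channels after rounding.

71%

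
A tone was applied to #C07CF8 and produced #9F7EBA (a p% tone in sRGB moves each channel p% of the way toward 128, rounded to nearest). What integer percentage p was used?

52%

#C07CF8 is rgb(192, 124, 248); #9F7EBA is rgb(159, 126, 186).
On the B channel (widest range): 186 ≈ 248 + (p/100)(128 − 248), so p ≈ 100×(186 − 248)/(128 − 248) = -6200/-120 = 51.67.
p = 52 reproduces all three channels after rounding.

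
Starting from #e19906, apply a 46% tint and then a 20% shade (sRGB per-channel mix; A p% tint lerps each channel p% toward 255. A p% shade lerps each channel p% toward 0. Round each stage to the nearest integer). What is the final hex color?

#e19906 is rgb(225, 153, 6).
A 46% tint moves each channel 46% toward 255:
  R: 225 + 0.46×(255−225) = 225 + 13.8 = 238.8 → 239
  G: 153 + 46.92 = 199.92 → 200
  B: 6 + 0.46×(255−6) = 6 + 114.54 = 120.54 → 121
After the tint: rgb(239, 200, 121) = #efc879.
Lerp each channel 20% toward 0:
  R: 239 + 0.2×(0−239) = 239 − 47.8 = 191.2 → 191
  G: 200 + 0.2×(0−200) = 200 − 40 = 160 → 160
  B: 121 − 24.2 = 96.8 → 97
rgb(191, 160, 97) = #bfa061.

#bfa061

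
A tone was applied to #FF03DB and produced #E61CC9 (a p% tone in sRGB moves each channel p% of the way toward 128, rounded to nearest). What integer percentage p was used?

#FF03DB is rgb(255, 3, 219); #E61CC9 is rgb(230, 28, 201).
On the R channel (widest range): 230 ≈ 255 + (p/100)(128 − 255), so p ≈ 100×(230 − 255)/(128 − 255) = -2500/-127 = 19.69.
p = 20 reproduces all three channels after rounding.

20%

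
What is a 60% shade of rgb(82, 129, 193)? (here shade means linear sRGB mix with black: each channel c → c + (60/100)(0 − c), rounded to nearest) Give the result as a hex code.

#21344d

Per channel, c → c + 0.6(0 − c):
  R: 82 − 49.2 = 32.8 → 33
  G: 129 + 0.6×(0−129) = 129 − 77.4 = 51.6 → 52
  B: 193 − 115.8 = 77.2 → 77
rgb(33, 52, 77) = #21344d.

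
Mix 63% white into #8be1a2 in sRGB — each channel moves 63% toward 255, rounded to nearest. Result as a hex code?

#8be1a2 is rgb(139, 225, 162).
Per channel, c → c + 0.63(255 − c):
  R: 139 + 0.63×(255−139) = 139 + 73.08 = 212.08 → 212
  G: 225 + 18.9 = 243.9 → 244
  B: 162 + 58.59 = 220.59 → 221
rgb(212, 244, 221) = #d4f4dd.

#d4f4dd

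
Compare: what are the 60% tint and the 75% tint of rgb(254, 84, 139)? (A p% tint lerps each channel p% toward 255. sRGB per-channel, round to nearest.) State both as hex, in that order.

#FFBBD1, #FFD4E2

60% tint:
  R: 254 + 0.6 = 254.6 → 255
  G: 84 + 0.6×(255−84) = 84 + 102.6 = 186.6 → 187
  B: 139 + 0.6×(255−139) = 139 + 69.6 = 208.6 → 209
  → #FFBBD1
75% tint:
  R: 254 + 0.75×(255−254) = 254 + 0.75 = 254.75 → 255
  G: 84 + 128.25 = 212.25 → 212
  B: 139 + 0.75×(255−139) = 139 + 87 = 226 → 226
  → #FFD4E2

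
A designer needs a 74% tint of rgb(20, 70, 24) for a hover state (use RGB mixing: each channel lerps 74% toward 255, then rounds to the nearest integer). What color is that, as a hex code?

Per channel, c → c + 0.74(255 − c):
  R: 20 + 173.9 = 193.9 → 194
  G: 70 + 136.9 = 206.9 → 207
  B: 24 + 0.74×(255−24) = 24 + 170.94 = 194.94 → 195
rgb(194, 207, 195) = #c2cfc3.

#c2cfc3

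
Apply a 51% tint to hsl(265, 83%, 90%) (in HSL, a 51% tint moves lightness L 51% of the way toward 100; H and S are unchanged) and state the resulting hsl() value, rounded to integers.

L moves 51% from 90 toward 100: 90 + 5.1 = 95.1 → 95.
H and S are unchanged.

hsl(265, 83%, 95%)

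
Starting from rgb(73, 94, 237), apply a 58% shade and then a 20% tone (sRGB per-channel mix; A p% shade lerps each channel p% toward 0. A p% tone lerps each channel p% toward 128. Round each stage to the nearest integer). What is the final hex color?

#32396A

Per channel, c → c + 0.58(0 − c):
  R: 73 + 0.58×(0−73) = 73 − 42.34 = 30.66 → 31
  G: 94 − 54.52 = 39.48 → 39
  B: 237 − 137.46 = 99.54 → 100
After the shade: rgb(31, 39, 100) = #1F2764.
Lerp each channel 20% toward 128:
  R: 31 + 0.2×(128−31) = 31 + 19.4 = 50.4 → 50
  G: 39 + 0.2×(128−39) = 39 + 17.8 = 56.8 → 57
  B: 100 + 0.2×(128−100) = 100 + 5.6 = 105.6 → 106
rgb(50, 57, 106) = #32396A.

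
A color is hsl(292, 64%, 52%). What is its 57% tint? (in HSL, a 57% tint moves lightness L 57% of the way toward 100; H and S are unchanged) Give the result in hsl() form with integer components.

hsl(292, 64%, 79%)

L moves 57% from 52 toward 100: 52 + 27.36 = 79.36 → 79.
H and S are unchanged.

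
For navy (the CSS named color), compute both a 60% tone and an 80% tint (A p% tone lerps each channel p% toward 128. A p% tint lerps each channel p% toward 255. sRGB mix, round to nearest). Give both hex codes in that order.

#4d4d80, #cccce6

CSS navy is rgb(0, 0, 128).
60% tone:
  R: 0 + 0.6×(128−0) = 0 + 76.8 = 76.8 → 77
  G: 0 + 0.6×(128−0) = 0 + 76.8 = 76.8 → 77
  B: 128 + 0.6×(128−128) = 128 + 0 = 128 → 128
  → #4d4d80
80% tint:
  R: 0 + 204 = 204 → 204
  G: 0 + 0.8×(255−0) = 0 + 204 = 204 → 204
  B: 128 + 0.8×(255−128) = 128 + 101.6 = 229.6 → 230
  → #cccce6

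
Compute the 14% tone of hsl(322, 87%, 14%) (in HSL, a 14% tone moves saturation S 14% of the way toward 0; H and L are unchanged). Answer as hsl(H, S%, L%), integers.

S moves 14% from 87 toward 0: 87 − 12.18 = 74.82 → 75.
H and L are unchanged.

hsl(322, 75%, 14%)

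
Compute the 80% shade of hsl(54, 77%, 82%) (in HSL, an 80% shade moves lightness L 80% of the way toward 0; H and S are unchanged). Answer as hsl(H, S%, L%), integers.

hsl(54, 77%, 16%)

L moves 80% from 82 toward 0: 82 − 65.6 = 16.4 → 16.
H and S are unchanged.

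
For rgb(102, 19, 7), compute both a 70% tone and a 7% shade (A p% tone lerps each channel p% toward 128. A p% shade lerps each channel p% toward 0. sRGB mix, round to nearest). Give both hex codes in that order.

#785F5C, #5F1207

70% tone:
  R: 102 + 18.2 = 120.2 → 120
  G: 19 + 76.3 = 95.3 → 95
  B: 7 + 84.7 = 91.7 → 92
  → #785F5C
7% shade:
  R: 102 + 0.07×(0−102) = 102 − 7.14 = 94.86 → 95
  G: 19 − 1.33 = 17.67 → 18
  B: 7 + 0.07×(0−7) = 7 − 0.49 = 6.51 → 7
  → #5F1207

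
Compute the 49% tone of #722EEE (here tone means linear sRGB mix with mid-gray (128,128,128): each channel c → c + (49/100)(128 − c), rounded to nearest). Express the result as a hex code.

#722EEE is rgb(114, 46, 238).
Per channel, c → c + 0.49(128 − c):
  R: 114 + 0.49×(128−114) = 114 + 6.86 = 120.86 → 121
  G: 46 + 0.49×(128−46) = 46 + 40.18 = 86.18 → 86
  B: 238 − 53.9 = 184.1 → 184
rgb(121, 86, 184) = #7956B8.

#7956B8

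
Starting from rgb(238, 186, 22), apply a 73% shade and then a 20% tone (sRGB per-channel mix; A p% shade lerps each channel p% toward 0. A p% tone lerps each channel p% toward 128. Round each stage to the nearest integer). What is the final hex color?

Per channel, c → c + 0.73(0 − c):
  R: 238 + 0.73×(0−238) = 238 − 173.74 = 64.26 → 64
  G: 186 + 0.73×(0−186) = 186 − 135.78 = 50.22 → 50
  B: 22 + 0.73×(0−22) = 22 − 16.06 = 5.94 → 6
After the shade: rgb(64, 50, 6) = #403206.
Lerp each channel 20% toward 128:
  R: 64 + 12.8 = 76.8 → 77
  G: 50 + 0.2×(128−50) = 50 + 15.6 = 65.6 → 66
  B: 6 + 24.4 = 30.4 → 30
rgb(77, 66, 30) = #4d421e.

#4d421e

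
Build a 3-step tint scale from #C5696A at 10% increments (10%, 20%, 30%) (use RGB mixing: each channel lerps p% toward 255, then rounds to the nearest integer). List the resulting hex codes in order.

#C5696A is rgb(197, 105, 106).
10%: (197 + 5.8 = 202.8→203, 105 + 15 = 120→120, 106 + 14.9 = 120.9→121) → #CB7879
20%: (197 + 11.6 = 208.6→209, 105 + 30 = 135→135, 106 + 29.8 = 135.8→136) → #D18788
30%: (197 + 17.4 = 214.4→214, 105 + 45 = 150→150, 106 + 44.7 = 150.7→151) → #D69697

#CB7879, #D18788, #D69697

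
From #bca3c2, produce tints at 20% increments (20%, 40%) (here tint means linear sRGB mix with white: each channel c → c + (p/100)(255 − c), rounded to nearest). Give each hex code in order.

#c9b5ce, #d7c8da

#bca3c2 is rgb(188, 163, 194).
20%: (188 + 13.4 = 201.4→201, 163 + 18.4 = 181.4→181, 194 + 12.2 = 206.2→206) → #c9b5ce
40%: (188 + 26.8 = 214.8→215, 163 + 36.8 = 199.8→200, 194 + 24.4 = 218.4→218) → #d7c8da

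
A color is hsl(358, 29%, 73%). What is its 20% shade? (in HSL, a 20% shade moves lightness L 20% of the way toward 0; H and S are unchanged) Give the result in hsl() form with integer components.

hsl(358, 29%, 58%)

L moves 20% from 73 toward 0: 73 − 14.6 = 58.4 → 58.
H and S are unchanged.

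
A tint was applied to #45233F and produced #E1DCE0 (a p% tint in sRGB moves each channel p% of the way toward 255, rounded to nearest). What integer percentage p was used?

#45233F is rgb(69, 35, 63); #E1DCE0 is rgb(225, 220, 224).
On the G channel (widest range): 220 ≈ 35 + (p/100)(255 − 35), so p ≈ 100×(220 − 35)/(255 − 35) = 18500/220 = 84.09.
p = 84 reproduces all three channels after rounding.

84%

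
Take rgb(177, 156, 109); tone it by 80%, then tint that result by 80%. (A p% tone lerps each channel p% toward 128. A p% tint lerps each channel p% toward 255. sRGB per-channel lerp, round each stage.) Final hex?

Per channel, c → c + 0.8(128 − c):
  R: 177 + 0.8×(128−177) = 177 − 39.2 = 137.8 → 138
  G: 156 − 22.4 = 133.6 → 134
  B: 109 + 0.8×(128−109) = 109 + 15.2 = 124.2 → 124
After the tone: rgb(138, 134, 124) = #8a867c.
Lerp each channel 80% toward 255:
  R: 138 + 93.6 = 231.6 → 232
  G: 134 + 0.8×(255−134) = 134 + 96.8 = 230.8 → 231
  B: 124 + 104.8 = 228.8 → 229
rgb(232, 231, 229) = #e8e7e5.

#e8e7e5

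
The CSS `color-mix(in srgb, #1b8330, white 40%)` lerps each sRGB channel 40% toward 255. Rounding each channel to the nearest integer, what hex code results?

#76b583

#1b8330 is rgb(27, 131, 48).
Per channel, c → c + 0.4(255 − c):
  R: 27 + 0.4×(255−27) = 27 + 91.2 = 118.2 → 118
  G: 131 + 49.6 = 180.6 → 181
  B: 48 + 0.4×(255−48) = 48 + 82.8 = 130.8 → 131
rgb(118, 181, 131) = #76b583.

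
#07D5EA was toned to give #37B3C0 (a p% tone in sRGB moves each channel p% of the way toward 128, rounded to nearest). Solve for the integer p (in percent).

40%

#07D5EA is rgb(7, 213, 234); #37B3C0 is rgb(55, 179, 192).
On the R channel (widest range): 55 ≈ 7 + (p/100)(128 − 7), so p ≈ 100×(55 − 7)/(128 − 7) = 4800/121 = 39.67.
p = 40 reproduces all three channels after rounding.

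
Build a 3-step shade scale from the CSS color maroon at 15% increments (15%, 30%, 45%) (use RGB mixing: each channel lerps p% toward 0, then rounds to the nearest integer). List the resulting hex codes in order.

#6D0000, #5A0000, #460000

CSS maroon is rgb(128, 0, 0).
15%: (128 − 19.2 = 108.8→109, 0→0, 0→0) → #6D0000
30%: (128 − 38.4 = 89.6→90, 0→0, 0→0) → #5A0000
45%: (128 − 57.6 = 70.4→70, 0→0, 0→0) → #460000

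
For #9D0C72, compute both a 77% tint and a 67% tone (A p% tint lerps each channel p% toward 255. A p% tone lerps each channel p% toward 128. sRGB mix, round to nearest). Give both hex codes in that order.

#9D0C72 is rgb(157, 12, 114).
77% tint:
  R: 157 + 0.77×(255−157) = 157 + 75.46 = 232.46 → 232
  G: 12 + 0.77×(255−12) = 12 + 187.11 = 199.11 → 199
  B: 114 + 0.77×(255−114) = 114 + 108.57 = 222.57 → 223
  → #E8C7DF
67% tone:
  R: 157 + 0.67×(128−157) = 157 − 19.43 = 137.57 → 138
  G: 12 + 0.67×(128−12) = 12 + 77.72 = 89.72 → 90
  B: 114 + 0.67×(128−114) = 114 + 9.38 = 123.38 → 123
  → #8A5A7B

#E8C7DF, #8A5A7B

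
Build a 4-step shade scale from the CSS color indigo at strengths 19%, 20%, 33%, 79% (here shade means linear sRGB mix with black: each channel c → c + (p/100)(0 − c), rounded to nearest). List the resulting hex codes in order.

#3D0069, #3C0068, #320057, #10001B

CSS indigo is rgb(75, 0, 130).
19%: (75 − 14.25 = 60.75→61, 0→0, 130 − 24.7 = 105.3→105) → #3D0069
20%: (75 − 15 = 60→60, 0→0, 130 − 26 = 104→104) → #3C0068
33%: (75 − 24.75 = 50.25→50, 0→0, 130 − 42.9 = 87.1→87) → #320057
79%: (75 − 59.25 = 15.75→16, 0→0, 130 − 102.7 = 27.3→27) → #10001B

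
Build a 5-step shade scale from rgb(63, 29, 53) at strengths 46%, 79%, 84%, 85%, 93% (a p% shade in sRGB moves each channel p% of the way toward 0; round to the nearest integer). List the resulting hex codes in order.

46%: (63 − 28.98 = 34.02→34, 29 − 13.34 = 15.66→16, 53 − 24.38 = 28.62→29) → #22101D
79%: (63 − 49.77 = 13.23→13, 29 − 22.91 = 6.09→6, 53 − 41.87 = 11.13→11) → #0D060B
84%: (63 − 52.92 = 10.08→10, 29 − 24.36 = 4.64→5, 53 − 44.52 = 8.48→8) → #0A0508
85%: (63 − 53.55 = 9.45→9, 29 − 24.65 = 4.35→4, 53 − 45.05 = 7.95→8) → #090408
93%: (63 − 58.59 = 4.41→4, 29 − 26.97 = 2.03→2, 53 − 49.29 = 3.71→4) → #040204

#22101D, #0D060B, #0A0508, #090408, #040204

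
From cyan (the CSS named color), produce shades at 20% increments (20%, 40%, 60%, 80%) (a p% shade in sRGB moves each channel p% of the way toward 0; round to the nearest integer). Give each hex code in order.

#00cccc, #009999, #006666, #003333

CSS cyan is rgb(0, 255, 255).
20%: (0→0, 255 − 51 = 204→204, 255 − 51 = 204→204) → #00cccc
40%: (0→0, 255 − 102 = 153→153, 255 − 102 = 153→153) → #009999
60%: (0→0, 255 − 153 = 102→102, 255 − 153 = 102→102) → #006666
80%: (0→0, 255 − 204 = 51→51, 255 − 204 = 51→51) → #003333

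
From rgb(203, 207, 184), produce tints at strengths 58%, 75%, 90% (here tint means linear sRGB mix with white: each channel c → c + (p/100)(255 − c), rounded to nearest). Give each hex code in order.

58%: (203 + 30.16 = 233.16→233, 207 + 27.84 = 234.84→235, 184 + 41.18 = 225.18→225) → #e9ebe1
75%: (203 + 39 = 242→242, 207 + 36 = 243→243, 184 + 53.25 = 237.25→237) → #f2f3ed
90%: (203 + 46.8 = 249.8→250, 207 + 43.2 = 250.2→250, 184 + 63.9 = 247.9→248) → #fafaf8

#e9ebe1, #f2f3ed, #fafaf8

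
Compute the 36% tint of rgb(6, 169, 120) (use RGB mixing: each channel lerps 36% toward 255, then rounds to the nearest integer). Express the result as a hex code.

#60C8A9

Per channel, c → c + 0.36(255 − c):
  R: 6 + 0.36×(255−6) = 6 + 89.64 = 95.64 → 96
  G: 169 + 30.96 = 199.96 → 200
  B: 120 + 0.36×(255−120) = 120 + 48.6 = 168.6 → 169
rgb(96, 200, 169) = #60C8A9.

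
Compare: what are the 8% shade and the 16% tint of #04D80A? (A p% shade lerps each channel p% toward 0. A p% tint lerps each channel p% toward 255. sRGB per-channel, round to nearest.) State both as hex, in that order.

#04D80A is rgb(4, 216, 10).
8% shade:
  R: 4 + 0.08×(0−4) = 4 − 0.32 = 3.68 → 4
  G: 216 + 0.08×(0−216) = 216 − 17.28 = 198.72 → 199
  B: 10 − 0.8 = 9.2 → 9
  → #04C709
16% tint:
  R: 4 + 0.16×(255−4) = 4 + 40.16 = 44.16 → 44
  G: 216 + 0.16×(255−216) = 216 + 6.24 = 222.24 → 222
  B: 10 + 0.16×(255−10) = 10 + 39.2 = 49.2 → 49
  → #2CDE31

#04C709, #2CDE31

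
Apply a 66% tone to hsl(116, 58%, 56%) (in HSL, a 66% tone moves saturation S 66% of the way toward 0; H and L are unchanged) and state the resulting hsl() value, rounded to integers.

hsl(116, 20%, 56%)

S moves 66% from 58 toward 0: 58 − 38.28 = 19.72 → 20.
H and L are unchanged.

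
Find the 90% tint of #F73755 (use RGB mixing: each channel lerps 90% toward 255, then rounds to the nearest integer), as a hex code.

#F73755 is rgb(247, 55, 85).
Per channel, c → c + 0.9(255 − c):
  R: 247 + 7.2 = 254.2 → 254
  G: 55 + 180 = 235 → 235
  B: 85 + 0.9×(255−85) = 85 + 153 = 238 → 238
rgb(254, 235, 238) = #FEEBEE.

#FEEBEE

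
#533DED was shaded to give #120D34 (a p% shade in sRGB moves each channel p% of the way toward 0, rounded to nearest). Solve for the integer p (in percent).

#533DED is rgb(83, 61, 237); #120D34 is rgb(18, 13, 52).
On the B channel (widest range): 52 ≈ 237 + (p/100)(0 − 237), so p ≈ 100×(52 − 237)/(0 − 237) = -18500/-237 = 78.06.
p = 78 reproduces all three channels after rounding.

78%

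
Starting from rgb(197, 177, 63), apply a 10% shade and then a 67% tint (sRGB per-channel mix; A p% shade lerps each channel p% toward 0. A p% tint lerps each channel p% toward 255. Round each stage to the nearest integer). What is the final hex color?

#E5DFBE

Per channel, c → c + 0.1(0 − c):
  R: 197 + 0.1×(0−197) = 197 − 19.7 = 177.3 → 177
  G: 177 − 17.7 = 159.3 → 159
  B: 63 − 6.3 = 56.7 → 57
After the shade: rgb(177, 159, 57) = #B19F39.
Per channel, c → c + 0.67(255 − c):
  R: 177 + 0.67×(255−177) = 177 + 52.26 = 229.26 → 229
  G: 159 + 64.32 = 223.32 → 223
  B: 57 + 0.67×(255−57) = 57 + 132.66 = 189.66 → 190
rgb(229, 223, 190) = #E5DFBE.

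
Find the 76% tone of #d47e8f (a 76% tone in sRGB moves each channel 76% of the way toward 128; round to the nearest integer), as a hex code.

#948084

#d47e8f is rgb(212, 126, 143).
Lerp each channel 76% toward 128:
  R: 212 − 63.84 = 148.16 → 148
  G: 126 + 0.76×(128−126) = 126 + 1.52 = 127.52 → 128
  B: 143 + 0.76×(128−143) = 143 − 11.4 = 131.6 → 132
rgb(148, 128, 132) = #948084.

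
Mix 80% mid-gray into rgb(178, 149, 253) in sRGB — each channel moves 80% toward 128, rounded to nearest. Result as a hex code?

#8A8499

Lerp each channel 80% toward 128:
  R: 178 + 0.8×(128−178) = 178 − 40 = 138 → 138
  G: 149 − 16.8 = 132.2 → 132
  B: 253 + 0.8×(128−253) = 253 − 100 = 153 → 153
rgb(138, 132, 153) = #8A8499.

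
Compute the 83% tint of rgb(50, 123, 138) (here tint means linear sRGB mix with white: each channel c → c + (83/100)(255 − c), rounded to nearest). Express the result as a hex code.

#DCE9EB

Per channel, c → c + 0.83(255 − c):
  R: 50 + 170.15 = 220.15 → 220
  G: 123 + 109.56 = 232.56 → 233
  B: 138 + 97.11 = 235.11 → 235
rgb(220, 233, 235) = #DCE9EB.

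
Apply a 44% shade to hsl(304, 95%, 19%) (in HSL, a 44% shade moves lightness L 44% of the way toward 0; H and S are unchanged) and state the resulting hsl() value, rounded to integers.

L moves 44% from 19 toward 0: 19 − 8.36 = 10.64 → 11.
H and S are unchanged.

hsl(304, 95%, 11%)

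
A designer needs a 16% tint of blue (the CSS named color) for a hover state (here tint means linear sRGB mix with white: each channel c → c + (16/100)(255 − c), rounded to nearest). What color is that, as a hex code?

#2929ff

CSS blue is rgb(0, 0, 255).
Lerp each channel 16% toward 255:
  R: 0 + 0.16×(255−0) = 0 + 40.8 = 40.8 → 41
  G: 0 + 0.16×(255−0) = 0 + 40.8 = 40.8 → 41
  B: 255 + 0 = 255 → 255
rgb(41, 41, 255) = #2929ff.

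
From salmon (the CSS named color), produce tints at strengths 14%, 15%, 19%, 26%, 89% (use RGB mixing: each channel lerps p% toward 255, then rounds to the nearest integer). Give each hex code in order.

#fb9286, #fb9387, #fb988d, #fba197, #fef1ef

CSS salmon is rgb(250, 128, 114).
14%: (250 + 0.7 = 250.7→251, 128 + 17.78 = 145.78→146, 114 + 19.74 = 133.74→134) → #fb9286
15%: (250 + 0.75 = 250.75→251, 128 + 19.05 = 147.05→147, 114 + 21.15 = 135.15→135) → #fb9387
19%: (250 + 0.95 = 250.95→251, 128 + 24.13 = 152.13→152, 114 + 26.79 = 140.79→141) → #fb988d
26%: (250 + 1.3 = 251.3→251, 128 + 33.02 = 161.02→161, 114 + 36.66 = 150.66→151) → #fba197
89%: (250 + 4.45 = 254.45→254, 128 + 113.03 = 241.03→241, 114 + 125.49 = 239.49→239) → #fef1ef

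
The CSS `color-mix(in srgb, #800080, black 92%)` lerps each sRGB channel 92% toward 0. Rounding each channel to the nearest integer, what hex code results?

#0a000a

#800080 is rgb(128, 0, 128).
Lerp each channel 92% toward 0:
  R: 128 − 117.76 = 10.24 → 10
  G: 0 + 0 = 0 → 0
  B: 128 + 0.92×(0−128) = 128 − 117.76 = 10.24 → 10
rgb(10, 0, 10) = #0a000a.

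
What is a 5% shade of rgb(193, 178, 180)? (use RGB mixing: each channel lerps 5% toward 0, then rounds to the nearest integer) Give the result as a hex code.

Lerp each channel 5% toward 0:
  R: 193 + 0.05×(0−193) = 193 − 9.65 = 183.35 → 183
  G: 178 − 8.9 = 169.1 → 169
  B: 180 + 0.05×(0−180) = 180 − 9 = 171 → 171
rgb(183, 169, 171) = #B7A9AB.

#B7A9AB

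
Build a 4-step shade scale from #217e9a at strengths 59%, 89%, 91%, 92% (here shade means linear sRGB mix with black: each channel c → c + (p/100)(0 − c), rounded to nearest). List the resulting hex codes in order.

#217e9a is rgb(33, 126, 154).
59%: (33 − 19.47 = 13.53→14, 126 − 74.34 = 51.66→52, 154 − 90.86 = 63.14→63) → #0e343f
89%: (33 − 29.37 = 3.63→4, 126 − 112.14 = 13.86→14, 154 − 137.06 = 16.94→17) → #040e11
91%: (33 − 30.03 = 2.97→3, 126 − 114.66 = 11.34→11, 154 − 140.14 = 13.86→14) → #030b0e
92%: (33 − 30.36 = 2.64→3, 126 − 115.92 = 10.08→10, 154 − 141.68 = 12.32→12) → #030a0c

#0e343f, #040e11, #030b0e, #030a0c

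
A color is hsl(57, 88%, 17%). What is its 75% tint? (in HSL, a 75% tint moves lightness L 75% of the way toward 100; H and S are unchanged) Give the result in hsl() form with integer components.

hsl(57, 88%, 79%)

L moves 75% from 17 toward 100: 17 + 62.25 = 79.25 → 79.
H and S are unchanged.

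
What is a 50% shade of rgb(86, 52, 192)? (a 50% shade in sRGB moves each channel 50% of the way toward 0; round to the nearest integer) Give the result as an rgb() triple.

rgb(43, 26, 96)

A 50% shade moves each channel 50% toward 0:
  R: 86 + 0.5×(0−86) = 86 − 43 = 43 → 43
  G: 52 − 26 = 26 → 26
  B: 192 − 96 = 96 → 96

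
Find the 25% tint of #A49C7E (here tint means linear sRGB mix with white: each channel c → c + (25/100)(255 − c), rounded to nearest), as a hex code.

#A49C7E is rgb(164, 156, 126).
Lerp each channel 25% toward 255:
  R: 164 + 0.25×(255−164) = 164 + 22.75 = 186.75 → 187
  G: 156 + 0.25×(255−156) = 156 + 24.75 = 180.75 → 181
  B: 126 + 32.25 = 158.25 → 158
rgb(187, 181, 158) = #BBB59E.

#BBB59E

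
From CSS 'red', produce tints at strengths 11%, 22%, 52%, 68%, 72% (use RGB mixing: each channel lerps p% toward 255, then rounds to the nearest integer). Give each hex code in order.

#FF1C1C, #FF3838, #FF8585, #FFADAD, #FFB8B8

CSS red is rgb(255, 0, 0).
11%: (255→255, 0 + 28.05 = 28.05→28, 0 + 28.05 = 28.05→28) → #FF1C1C
22%: (255→255, 0 + 56.1 = 56.1→56, 0 + 56.1 = 56.1→56) → #FF3838
52%: (255→255, 0 + 132.6 = 132.6→133, 0 + 132.6 = 132.6→133) → #FF8585
68%: (255→255, 0 + 173.4 = 173.4→173, 0 + 173.4 = 173.4→173) → #FFADAD
72%: (255→255, 0 + 183.6 = 183.6→184, 0 + 183.6 = 183.6→184) → #FFB8B8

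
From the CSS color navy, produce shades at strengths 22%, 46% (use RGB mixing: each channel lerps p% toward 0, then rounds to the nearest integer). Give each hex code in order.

#000064, #000045

CSS navy is rgb(0, 0, 128).
22%: (0→0, 0→0, 128 − 28.16 = 99.84→100) → #000064
46%: (0→0, 0→0, 128 − 58.88 = 69.12→69) → #000045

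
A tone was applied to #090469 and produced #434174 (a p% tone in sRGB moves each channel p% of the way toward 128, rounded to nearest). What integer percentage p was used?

49%

#090469 is rgb(9, 4, 105); #434174 is rgb(67, 65, 116).
On the G channel (widest range): 65 ≈ 4 + (p/100)(128 − 4), so p ≈ 100×(65 − 4)/(128 − 4) = 6100/124 = 49.19.
p = 49 reproduces all three channels after rounding.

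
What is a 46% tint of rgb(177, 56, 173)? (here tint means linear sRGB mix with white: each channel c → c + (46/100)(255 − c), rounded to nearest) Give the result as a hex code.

#d594d3

Per channel, c → c + 0.46(255 − c):
  R: 177 + 0.46×(255−177) = 177 + 35.88 = 212.88 → 213
  G: 56 + 0.46×(255−56) = 56 + 91.54 = 147.54 → 148
  B: 173 + 37.72 = 210.72 → 211
rgb(213, 148, 211) = #d594d3.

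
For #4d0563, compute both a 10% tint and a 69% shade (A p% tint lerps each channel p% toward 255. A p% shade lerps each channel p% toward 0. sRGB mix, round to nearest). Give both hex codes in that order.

#5f1e73, #18021f

#4d0563 is rgb(77, 5, 99).
10% tint:
  R: 77 + 17.8 = 94.8 → 95
  G: 5 + 0.1×(255−5) = 5 + 25 = 30 → 30
  B: 99 + 15.6 = 114.6 → 115
  → #5f1e73
69% shade:
  R: 77 − 53.13 = 23.87 → 24
  G: 5 + 0.69×(0−5) = 5 − 3.45 = 1.55 → 2
  B: 99 + 0.69×(0−99) = 99 − 68.31 = 30.69 → 31
  → #18021f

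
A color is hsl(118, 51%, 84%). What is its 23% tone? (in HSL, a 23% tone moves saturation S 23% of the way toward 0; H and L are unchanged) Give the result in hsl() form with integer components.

S moves 23% from 51 toward 0: 51 − 11.73 = 39.27 → 39.
H and L are unchanged.

hsl(118, 39%, 84%)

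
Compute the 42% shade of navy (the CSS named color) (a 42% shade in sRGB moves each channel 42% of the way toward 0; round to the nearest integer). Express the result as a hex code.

CSS navy is rgb(0, 0, 128).
Per channel, c → c + 0.42(0 − c):
  R: 0 + 0 = 0 → 0
  G: 0 + 0 = 0 → 0
  B: 128 + 0.42×(0−128) = 128 − 53.76 = 74.24 → 74
rgb(0, 0, 74) = #00004A.

#00004A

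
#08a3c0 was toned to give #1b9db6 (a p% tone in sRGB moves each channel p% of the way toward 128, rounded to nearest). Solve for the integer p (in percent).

#08a3c0 is rgb(8, 163, 192); #1b9db6 is rgb(27, 157, 182).
On the R channel (widest range): 27 ≈ 8 + (p/100)(128 − 8), so p ≈ 100×(27 − 8)/(128 − 8) = 1900/120 = 15.83.
p = 16 reproduces all three channels after rounding.

16%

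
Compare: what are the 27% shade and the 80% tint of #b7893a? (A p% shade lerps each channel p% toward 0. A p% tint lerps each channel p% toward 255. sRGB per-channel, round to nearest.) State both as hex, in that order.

#86642a, #f1e7d8

#b7893a is rgb(183, 137, 58).
27% shade:
  R: 183 − 49.41 = 133.59 → 134
  G: 137 + 0.27×(0−137) = 137 − 36.99 = 100.01 → 100
  B: 58 + 0.27×(0−58) = 58 − 15.66 = 42.34 → 42
  → #86642a
80% tint:
  R: 183 + 0.8×(255−183) = 183 + 57.6 = 240.6 → 241
  G: 137 + 0.8×(255−137) = 137 + 94.4 = 231.4 → 231
  B: 58 + 157.6 = 215.6 → 216
  → #f1e7d8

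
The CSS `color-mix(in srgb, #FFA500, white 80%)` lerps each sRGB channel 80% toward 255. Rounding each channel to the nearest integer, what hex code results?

#FFA500 is rgb(255, 165, 0).
Lerp each channel 80% toward 255:
  R: 255 + 0.8×(255−255) = 255 + 0 = 255 → 255
  G: 165 + 0.8×(255−165) = 165 + 72 = 237 → 237
  B: 0 + 0.8×(255−0) = 0 + 204 = 204 → 204
rgb(255, 237, 204) = #FFEDCC.

#FFEDCC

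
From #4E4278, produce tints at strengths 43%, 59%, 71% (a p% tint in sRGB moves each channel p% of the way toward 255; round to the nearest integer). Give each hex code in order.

#9A93B2, #B6B2C8, #CCC8D8

#4E4278 is rgb(78, 66, 120).
43%: (78 + 76.11 = 154.11→154, 66 + 81.27 = 147.27→147, 120 + 58.05 = 178.05→178) → #9A93B2
59%: (78 + 104.43 = 182.43→182, 66 + 111.51 = 177.51→178, 120 + 79.65 = 199.65→200) → #B6B2C8
71%: (78 + 125.67 = 203.67→204, 66 + 134.19 = 200.19→200, 120 + 95.85 = 215.85→216) → #CCC8D8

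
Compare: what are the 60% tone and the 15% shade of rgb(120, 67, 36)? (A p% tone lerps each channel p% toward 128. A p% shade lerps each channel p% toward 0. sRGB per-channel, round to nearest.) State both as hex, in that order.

60% tone:
  R: 120 + 0.6×(128−120) = 120 + 4.8 = 124.8 → 125
  G: 67 + 0.6×(128−67) = 67 + 36.6 = 103.6 → 104
  B: 36 + 0.6×(128−36) = 36 + 55.2 = 91.2 → 91
  → #7D685B
15% shade:
  R: 120 + 0.15×(0−120) = 120 − 18 = 102 → 102
  G: 67 − 10.05 = 56.95 → 57
  B: 36 + 0.15×(0−36) = 36 − 5.4 = 30.6 → 31
  → #66391F

#7D685B, #66391F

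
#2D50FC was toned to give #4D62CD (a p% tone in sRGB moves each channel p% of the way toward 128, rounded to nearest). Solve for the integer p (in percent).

#2D50FC is rgb(45, 80, 252); #4D62CD is rgb(77, 98, 205).
On the B channel (widest range): 205 ≈ 252 + (p/100)(128 − 252), so p ≈ 100×(205 − 252)/(128 − 252) = -4700/-124 = 37.90.
p = 38 reproduces all three channels after rounding.

38%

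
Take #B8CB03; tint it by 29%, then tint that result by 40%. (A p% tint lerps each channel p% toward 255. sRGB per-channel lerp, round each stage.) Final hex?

#B8CB03 is rgb(184, 203, 3).
Lerp each channel 29% toward 255:
  R: 184 + 0.29×(255−184) = 184 + 20.59 = 204.59 → 205
  G: 203 + 15.08 = 218.08 → 218
  B: 3 + 73.08 = 76.08 → 76
After the tint: rgb(205, 218, 76) = #CDDA4C.
Per channel, c → c + 0.4(255 − c):
  R: 205 + 20 = 225 → 225
  G: 218 + 14.8 = 232.8 → 233
  B: 76 + 0.4×(255−76) = 76 + 71.6 = 147.6 → 148
rgb(225, 233, 148) = #E1E994.

#E1E994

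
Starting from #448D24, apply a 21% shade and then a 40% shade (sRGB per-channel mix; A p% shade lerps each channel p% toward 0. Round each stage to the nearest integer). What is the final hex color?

#204311

#448D24 is rgb(68, 141, 36).
Per channel, c → c + 0.21(0 − c):
  R: 68 + 0.21×(0−68) = 68 − 14.28 = 53.72 → 54
  G: 141 + 0.21×(0−141) = 141 − 29.61 = 111.39 → 111
  B: 36 + 0.21×(0−36) = 36 − 7.56 = 28.44 → 28
After the shade: rgb(54, 111, 28) = #366F1C.
Lerp each channel 40% toward 0:
  R: 54 + 0.4×(0−54) = 54 − 21.6 = 32.4 → 32
  G: 111 − 44.4 = 66.6 → 67
  B: 28 − 11.2 = 16.8 → 17
rgb(32, 67, 17) = #204311.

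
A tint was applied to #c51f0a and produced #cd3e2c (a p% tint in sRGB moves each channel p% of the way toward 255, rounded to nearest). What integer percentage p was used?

#c51f0a is rgb(197, 31, 10); #cd3e2c is rgb(205, 62, 44).
On the B channel (widest range): 44 ≈ 10 + (p/100)(255 − 10), so p ≈ 100×(44 − 10)/(255 − 10) = 3400/245 = 13.88.
p = 14 reproduces all three channels after rounding.

14%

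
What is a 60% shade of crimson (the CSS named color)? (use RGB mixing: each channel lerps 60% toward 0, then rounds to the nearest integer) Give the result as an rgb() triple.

CSS crimson is rgb(220, 20, 60).
Per channel, c → c + 0.6(0 − c):
  R: 220 + 0.6×(0−220) = 220 − 132 = 88 → 88
  G: 20 + 0.6×(0−20) = 20 − 12 = 8 → 8
  B: 60 − 36 = 24 → 24

rgb(88, 8, 24)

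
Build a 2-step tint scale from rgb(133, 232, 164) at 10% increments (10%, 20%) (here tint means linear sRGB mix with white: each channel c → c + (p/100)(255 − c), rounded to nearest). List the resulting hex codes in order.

#91EAAD, #9DEDB6

10%: (133 + 12.2 = 145.2→145, 232 + 2.3 = 234.3→234, 164 + 9.1 = 173.1→173) → #91EAAD
20%: (133 + 24.4 = 157.4→157, 232 + 4.6 = 236.6→237, 164 + 18.2 = 182.2→182) → #9DEDB6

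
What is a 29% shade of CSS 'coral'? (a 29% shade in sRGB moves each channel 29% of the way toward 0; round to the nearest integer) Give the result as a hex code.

CSS coral is rgb(255, 127, 80).
Per channel, c → c + 0.29(0 − c):
  R: 255 + 0.29×(0−255) = 255 − 73.95 = 181.05 → 181
  G: 127 − 36.83 = 90.17 → 90
  B: 80 − 23.2 = 56.8 → 57
rgb(181, 90, 57) = #B55A39.

#B55A39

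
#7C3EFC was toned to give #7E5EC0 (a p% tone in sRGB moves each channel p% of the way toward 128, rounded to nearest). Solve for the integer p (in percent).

48%

#7C3EFC is rgb(124, 62, 252); #7E5EC0 is rgb(126, 94, 192).
On the B channel (widest range): 192 ≈ 252 + (p/100)(128 − 252), so p ≈ 100×(192 − 252)/(128 − 252) = -6000/-124 = 48.39.
p = 48 reproduces all three channels after rounding.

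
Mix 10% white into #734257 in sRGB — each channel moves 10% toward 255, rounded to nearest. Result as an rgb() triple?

#734257 is rgb(115, 66, 87).
Per channel, c → c + 0.1(255 − c):
  R: 115 + 0.1×(255−115) = 115 + 14 = 129 → 129
  G: 66 + 0.1×(255−66) = 66 + 18.9 = 84.9 → 85
  B: 87 + 0.1×(255−87) = 87 + 16.8 = 103.8 → 104

rgb(129, 85, 104)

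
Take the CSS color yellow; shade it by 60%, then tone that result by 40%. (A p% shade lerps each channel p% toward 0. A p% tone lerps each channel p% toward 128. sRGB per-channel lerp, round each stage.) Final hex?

CSS yellow is rgb(255, 255, 0).
Per channel, c → c + 0.6(0 − c):
  R: 255 + 0.6×(0−255) = 255 − 153 = 102 → 102
  G: 255 + 0.6×(0−255) = 255 − 153 = 102 → 102
  B: 0 + 0.6×(0−0) = 0 + 0 = 0 → 0
After the shade: rgb(102, 102, 0) = #666600.
Lerp each channel 40% toward 128:
  R: 102 + 0.4×(128−102) = 102 + 10.4 = 112.4 → 112
  G: 102 + 10.4 = 112.4 → 112
  B: 0 + 0.4×(128−0) = 0 + 51.2 = 51.2 → 51
rgb(112, 112, 51) = #707033.

#707033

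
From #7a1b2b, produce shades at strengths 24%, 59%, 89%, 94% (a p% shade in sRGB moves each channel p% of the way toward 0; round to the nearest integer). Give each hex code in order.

#5d1521, #320b12, #0d0305, #070203

#7a1b2b is rgb(122, 27, 43).
24%: (122 − 29.28 = 92.72→93, 27 − 6.48 = 20.52→21, 43 − 10.32 = 32.68→33) → #5d1521
59%: (122 − 71.98 = 50.02→50, 27 − 15.93 = 11.07→11, 43 − 25.37 = 17.63→18) → #320b12
89%: (122 − 108.58 = 13.42→13, 27 − 24.03 = 2.97→3, 43 − 38.27 = 4.73→5) → #0d0305
94%: (122 − 114.68 = 7.32→7, 27 − 25.38 = 1.62→2, 43 − 40.42 = 2.58→3) → #070203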